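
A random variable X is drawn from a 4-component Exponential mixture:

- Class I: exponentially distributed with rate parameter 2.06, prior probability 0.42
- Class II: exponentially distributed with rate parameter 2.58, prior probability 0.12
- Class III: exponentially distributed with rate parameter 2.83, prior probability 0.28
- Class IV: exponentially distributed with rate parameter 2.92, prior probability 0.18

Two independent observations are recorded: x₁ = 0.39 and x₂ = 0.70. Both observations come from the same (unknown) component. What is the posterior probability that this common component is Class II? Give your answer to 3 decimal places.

0.119

Posterior ∝ prior × likelihood, so P(k | x) ∝ P(Z=k) f_k(x); normalise over all components.
Since both observations come from the same component, the likelihood for component k is f_k(x₁)·f_k(x₂).
  f_I = [2.06·e^(−2.06·0.39) = 2.06·e^(−0.8034) = 0.922476] × [0.487096] = 0.449334
  f_II = [2.58·e^(−2.58·0.39) = 2.58·e^(−1.0062) = 0.943263] × [0.42392] = 0.399868
  f_III = [2.83·e^(−2.83·0.39) = 2.83·e^(−1.1037) = 0.938546] × [0.390345] = 0.366357
  f_IV = [2.92·e^(−2.92·0.39) = 2.92·e^(−1.1388) = 0.934993] × [0.378168] = 0.353585
Prior × likelihood for each component:
  P(Z=I)·f_I = 0.42 × 0.449334 = 0.18872
  P(Z=II)·f_II = 0.12 × 0.399868 = 0.0479841
  P(Z=III)·f_III = 0.28 × 0.366357 = 0.10258
  P(Z=IV)·f_IV = 0.18 × 0.353585 = 0.0636452
Marginal: 0.18872 + 0.0479841 + 0.10258 + 0.0636452 = 0.40293
P(Class II | x₁, x₂) ≈ 0.119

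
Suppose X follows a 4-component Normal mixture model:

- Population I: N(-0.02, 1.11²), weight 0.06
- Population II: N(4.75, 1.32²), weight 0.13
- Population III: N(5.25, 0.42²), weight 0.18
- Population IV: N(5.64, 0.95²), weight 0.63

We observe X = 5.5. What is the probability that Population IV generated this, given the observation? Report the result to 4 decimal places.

0.5970

The responsibility of component k is π_k f_k(x) divided by Σ_j π_j f_j(x).
Component likelihoods at x = 5.5:
  L_I = 1.53262e-06
  L_II = 0.257178
  L_III = 0.795653
  L_IV = 0.415404
Weight by the priors:
  π_I·L_I = 0.06 × 1.53262e-06 = 9.19575e-08
  π_II·L_II = 0.13 × 0.257178 = 0.0334332
  π_III·L_III = 0.18 × 0.795653 = 0.143218
  π_IV·L_IV = 0.63 × 0.415404 = 0.261704
Evidence: 9.19575e-08 + 0.0334332 + 0.143218 + 0.261704 = 0.438355
P(Population IV | the observation) = 0.261704 / 0.438355 ≈ 0.5970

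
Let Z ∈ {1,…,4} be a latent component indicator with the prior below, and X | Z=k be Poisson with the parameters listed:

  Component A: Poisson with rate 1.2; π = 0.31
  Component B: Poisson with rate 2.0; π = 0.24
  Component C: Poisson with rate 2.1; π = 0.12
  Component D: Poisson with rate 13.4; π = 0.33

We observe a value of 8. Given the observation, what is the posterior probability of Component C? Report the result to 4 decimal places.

0.0104

The responsibility of component k is P(Z=k) f_k(x) divided by Σ_j P(Z=j) f_j(x).
Poisson probabilities:
  p_A = 3.212e-05
  p_B = 0.000859272
  p_C = 0.00114872
  p_D = 0.0390636
Weight by the priors:
  P(Z=A)·p_A = 0.31 × 3.212e-05 = 9.95721e-06
  P(Z=B)·p_B = 0.24 × 0.000859272 = 0.000206225
  P(Z=C)·p_C = 0.12 × 0.00114872 = 0.000137847
  P(Z=D)·p_D = 0.33 × 0.0390636 = 0.012891
Sum: 9.95721e-06 + 0.000206225 + 0.000137847 + 0.012891 = 0.013245
P(Component C | the observation) ≈ 0.0104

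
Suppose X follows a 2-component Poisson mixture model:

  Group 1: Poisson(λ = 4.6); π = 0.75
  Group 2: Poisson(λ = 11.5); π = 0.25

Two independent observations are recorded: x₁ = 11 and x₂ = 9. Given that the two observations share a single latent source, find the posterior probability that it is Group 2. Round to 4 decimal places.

P(component k | x) = π_k·f_k(x) / marginal(x), where marginal(x) = Σ_j π_j·f_j(x).
Since both observations come from the same component, the likelihood for component k is f_k(x₁)·f_k(x₂).
  p_1 = [e^(−4.6)·4.6^11/11! = 0.00491389] × [0.0255448] = 0.000125525
  p_2 = [e^(−11.5)·11.5^11/11! = 0.118068] × [0.0982044] = 0.0115948
Prior × likelihood for each component:
  π_1·p_1 = 0.75 × 0.000125525 = 9.41434e-05
  π_2·p_2 = 0.25 × 0.0115948 = 0.00289871
Sum: 9.41434e-05 + 0.00289871 = 0.00299285
So the posterior for Group 2 is 0.00289871 / 0.00299285 ≈ 0.9685.

0.9685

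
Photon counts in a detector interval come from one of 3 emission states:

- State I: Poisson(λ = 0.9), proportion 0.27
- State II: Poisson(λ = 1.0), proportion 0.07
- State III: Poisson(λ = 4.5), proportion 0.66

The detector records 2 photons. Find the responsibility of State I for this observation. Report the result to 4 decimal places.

0.3379

Posterior ∝ prior × likelihood, so P(k | x) ∝ π_k f_k(x); normalise over all components.
Evaluate each component's likelihood at the observed value:
  f_I = 0.164661
  f_II = 0.18394
  f_III = 0.112479
Multiply by the mixture weights:
  π_I·f_I = 0.27 × 0.164661 = 0.0444584
  π_II·f_II = 0.07 × 0.18394 = 0.0128758
  π_III·f_III = 0.66 × 0.112479 = 0.0742359
Denominator: 0.0444584 + 0.0128758 + 0.0742359 = 0.13157
P(State I | the observation) = 0.0444584 / 0.13157 ≈ 0.3379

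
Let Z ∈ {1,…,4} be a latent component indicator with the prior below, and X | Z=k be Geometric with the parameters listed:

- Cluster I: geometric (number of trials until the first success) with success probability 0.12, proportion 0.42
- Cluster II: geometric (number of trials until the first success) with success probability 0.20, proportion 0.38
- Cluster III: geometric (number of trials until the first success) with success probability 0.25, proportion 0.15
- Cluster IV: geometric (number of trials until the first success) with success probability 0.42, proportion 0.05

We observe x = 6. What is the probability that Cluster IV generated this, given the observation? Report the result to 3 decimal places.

0.022

The responsibility of component k is π_k f_k(x) divided by Σ_j π_j f_j(x).
Component likelihoods at x = 6:
  f_I = 0.12·(1−0.12)^5 = 0.12·0.527732 = 0.0633278
  f_II = 0.20·(1−0.20)^5 = 0.20·0.32768 = 0.065536
  f_III = 0.25·(1−0.25)^5 = 0.25·0.237305 = 0.0593262
  f_IV = 0.42·(1−0.42)^5 = 0.42·0.0656357 = 0.027567
Multiply by the mixture weights:
  π_I·f_I = 0.42 × 0.0633278 = 0.0265977
  π_II·f_II = 0.38 × 0.065536 = 0.0249037
  π_III·f_III = 0.15 × 0.0593262 = 0.00889893
  π_IV·f_IV = 0.05 × 0.027567 = 0.00137835
Marginal: 0.0265977 + 0.0249037 + 0.00889893 + 0.00137835 = 0.0617786
P(Cluster IV | x) = 0.00137835 / 0.0617786 ≈ 0.022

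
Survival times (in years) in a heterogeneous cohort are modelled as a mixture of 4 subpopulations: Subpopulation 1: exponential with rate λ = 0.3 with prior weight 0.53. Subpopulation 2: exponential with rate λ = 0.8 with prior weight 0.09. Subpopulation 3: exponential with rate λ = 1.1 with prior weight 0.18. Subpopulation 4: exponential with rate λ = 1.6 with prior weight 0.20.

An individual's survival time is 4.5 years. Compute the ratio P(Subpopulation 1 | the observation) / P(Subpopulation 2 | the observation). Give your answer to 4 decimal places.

Since P(k|x) ∝ w_k f_k(x), the posterior odds are w_i f_i(x) / (w_j f_j(x)).
Component likelihoods at x = 4.5 years:
  f_1 = 0.3·e^(−0.3·4.5) = 0.3·e^(−1.3500) = 0.0777721
  f_2 = 0.8·e^(−0.8·4.5) = 0.8·e^(−3.6000) = 0.021859
  f_3 = 1.1·e^(−1.1·4.5) = 1.1·e^(−4.9500) = 0.00779175
  f_4 = 1.6·e^(−1.6·4.5) = 1.6·e^(−7.2000) = 0.00119454
0.0412192 / 0.00196731 ≈ 20.9521

20.9521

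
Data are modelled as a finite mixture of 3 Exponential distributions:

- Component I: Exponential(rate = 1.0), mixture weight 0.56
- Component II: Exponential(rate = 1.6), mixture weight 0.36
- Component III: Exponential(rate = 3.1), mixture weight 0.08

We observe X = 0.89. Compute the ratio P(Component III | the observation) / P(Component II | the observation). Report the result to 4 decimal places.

Only the two components matter; the odds are (π_i f_i(x)) / (π_j f_j(x)).
Evaluate each component's likelihood at the observed value:
  L_I = 1.0·e^(−1.0·0.89) = 1.0·e^(−0.8900) = 0.410656
  L_II = 1.6·e^(−1.6·0.89) = 1.6·e^(−1.4240) = 0.385199
  L_III = 3.1·e^(−3.1·0.89) = 3.1·e^(−2.7590) = 0.196401
0.0157121 / 0.138671 ≈ 0.1133

0.1133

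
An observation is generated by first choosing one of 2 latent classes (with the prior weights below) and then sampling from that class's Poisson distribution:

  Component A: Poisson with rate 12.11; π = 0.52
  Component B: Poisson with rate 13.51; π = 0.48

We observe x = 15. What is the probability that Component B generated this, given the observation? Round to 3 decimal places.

0.540

By Bayes' theorem, P(k | x) = P(Z=k) f_k(x) / Σ_j P(Z=j) f_j(x).
Poisson probabilities:
  L_A = e^(−12.11)·12.11^15/15! = 0.0743629
  L_B = e^(−13.51)·13.51^15/15! = 0.0946264
Multiply by the mixture weights:
  P(Z=A)·L_A = 0.52 × 0.0743629 = 0.0386687
  P(Z=B)·L_B = 0.48 × 0.0946264 = 0.0454207
Normaliser: 0.0386687 + 0.0454207 = 0.0840894
So the posterior for Component B is 0.0454207 / 0.0840894 ≈ 0.540.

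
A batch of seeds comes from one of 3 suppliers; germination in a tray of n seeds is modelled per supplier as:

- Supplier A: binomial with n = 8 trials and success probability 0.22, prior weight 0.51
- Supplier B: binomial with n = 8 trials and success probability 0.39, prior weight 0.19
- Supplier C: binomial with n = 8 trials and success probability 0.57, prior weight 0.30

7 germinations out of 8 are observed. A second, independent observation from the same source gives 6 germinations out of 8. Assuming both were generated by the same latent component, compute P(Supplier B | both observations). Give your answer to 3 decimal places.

Posterior ∝ prior × likelihood, so P(k | x) ∝ π_k f_k(x); normalise over all components.
Since both observations come from the same component, the likelihood for component k is f_k(x₁)·f_k(x₂).
  L_A = [0.000155648] × [0.00193145] = 3.00626e-07
  L_B = [0.00669687] × [0.0366611] = 0.000245515
  L_C = [0.0672485] × [0.17756] = 0.0119406
Unnormalised posteriors:
  π_A·L_A = 0.51 × 3.00626e-07 = 1.53319e-07
  π_B·L_B = 0.19 × 0.000245515 = 4.66478e-05
  π_C·L_C = 0.30 × 0.0119406 = 0.00358218
Marginal: 1.53319e-07 + 4.66478e-05 + 0.00358218 = 0.00362898
So the posterior for Supplier B is 4.66478e-05 / 0.00362898 ≈ 0.013.

0.013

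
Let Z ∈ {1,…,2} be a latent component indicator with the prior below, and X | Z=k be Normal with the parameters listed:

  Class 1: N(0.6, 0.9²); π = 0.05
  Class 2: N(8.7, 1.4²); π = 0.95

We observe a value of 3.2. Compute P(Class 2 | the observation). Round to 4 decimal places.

The responsibility of component k is w_k f_k(x) divided by Σ_j w_j f_j(x).
Normal densities:
  f_1 = (1/(0.9·√(2π)))·exp(−(3.2−0.6)²/(2·0.9²)) = 0.443269·exp(-4.17284) = 0.00683009
  f_2 = (1/(1.4·√(2π)))·exp(−(3.2−8.7)²/(2·1.4²)) = 0.284959·exp(-7.71684) = 0.000126883
Prior × likelihood for each component:
  w_1·f_1 = 0.05 × 0.00683009 = 0.000341504
  w_2·f_2 = 0.95 × 0.000126883 = 0.000120539
Denominator: 0.000341504 + 0.000120539 = 0.000462043
So the posterior for Class 2 is 0.000120539 / 0.000462043 ≈ 0.2609.

0.2609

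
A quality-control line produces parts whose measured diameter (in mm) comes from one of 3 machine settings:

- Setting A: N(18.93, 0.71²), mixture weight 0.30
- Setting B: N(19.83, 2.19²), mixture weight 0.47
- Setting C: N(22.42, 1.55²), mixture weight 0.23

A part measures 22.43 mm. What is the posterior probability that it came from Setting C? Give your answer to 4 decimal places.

By Bayes' theorem, P(k | x) = π_k f_k(x) / Σ_j π_j f_j(x).
Evaluate each component's likelihood at the observed value:
  p_A = 2.9704e-06
  p_B = 0.090033
  p_C = 0.257377
Multiply by the mixture weights:
  π_A·p_A = 0.30 × 2.9704e-06 = 8.91119e-07
  π_B·p_B = 0.47 × 0.090033 = 0.0423155
  π_C·p_C = 0.23 × 0.257377 = 0.0591967
Normaliser: 8.91119e-07 + 0.0423155 + 0.0591967 = 0.101513
P(Setting C | 22.43 mm) = 0.0591967 / 0.101513 ≈ 0.5831

0.5831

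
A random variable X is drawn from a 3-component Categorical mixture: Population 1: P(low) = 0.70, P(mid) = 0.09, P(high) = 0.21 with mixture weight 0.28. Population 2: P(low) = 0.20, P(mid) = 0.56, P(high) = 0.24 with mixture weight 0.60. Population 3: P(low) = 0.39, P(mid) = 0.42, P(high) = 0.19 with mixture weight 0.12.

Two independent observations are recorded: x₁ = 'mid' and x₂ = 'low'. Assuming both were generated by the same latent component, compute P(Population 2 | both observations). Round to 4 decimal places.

P(component k | x) = π_k·f_k(x) / marginal(x), where marginal(x) = Σ_j π_j·f_j(x).
Since both observations come from the same component, the likelihood for component k is f_k(x₁)·f_k(x₂).
  p_1 = [P(mid | comp) = 0.09] × [0.7] = 0.063
  p_2 = [P(mid | comp) = 0.56] × [0.2] = 0.112
  p_3 = [P(mid | comp) = 0.42] × [0.39] = 0.1638
Multiply by the mixture weights:
  π_1·p_1 = 0.28 × 0.063 = 0.01764
  π_2·p_2 = 0.60 × 0.112 = 0.0672
  π_3·p_3 = 0.12 × 0.1638 = 0.019656
Denominator: 0.01764 + 0.0672 + 0.019656 = 0.104496
P(Population 2 | data) ≈ 0.6431

0.6431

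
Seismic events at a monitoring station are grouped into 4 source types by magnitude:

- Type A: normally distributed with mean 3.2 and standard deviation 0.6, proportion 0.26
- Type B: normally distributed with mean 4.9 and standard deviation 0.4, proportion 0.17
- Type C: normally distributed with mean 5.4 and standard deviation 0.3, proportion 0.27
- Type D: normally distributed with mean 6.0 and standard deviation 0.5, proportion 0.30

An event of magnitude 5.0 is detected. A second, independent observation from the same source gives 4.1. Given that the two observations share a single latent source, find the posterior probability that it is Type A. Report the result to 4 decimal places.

The responsibility of component k is π_k f_k(x) divided by Σ_j π_j f_j(x).
Since both observations come from the same component, the likelihood for component k is f_k(x₁)·f_k(x₂).
  f_A = [(1/(0.6·√(2π)))·exp(−(5.0−3.2)²/(2·0.6²)) = 0.664904·exp(-4.50000) = 0.00738641] × [0.215863] = 0.00159445
  f_B = [(1/(0.4·√(2π)))·exp(−(5.0−4.9)²/(2·0.4²)) = 0.997356·exp(-0.03125) = 0.96667] × [0.134977] = 0.130479
  f_C = [(1/(0.3·√(2π)))·exp(−(5.0−5.4)²/(2·0.3²)) = 1.329808·exp(-0.88889) = 0.5467] × [0.000111236] = 6.08129e-05
  f_D = [(1/(0.5·√(2π)))·exp(−(5.0−6.0)²/(2·0.5²)) = 0.797885·exp(-2.00000) = 0.107982] × [0.000583894] = 6.305e-05
Unnormalised posteriors:
  π_A·f_A = 0.26 × 0.00159445 = 0.000414557
  π_B·f_B = 0.17 × 0.130479 = 0.0221814
  π_C·f_C = 0.27 × 6.08129e-05 = 1.64195e-05
  π_D·f_D = 0.30 × 6.305e-05 = 1.8915e-05
Evidence: 0.000414557 + 0.0221814 + 1.64195e-05 + 1.8915e-05 = 0.0226313
P(Type A | data) = 0.000414557 / 0.0226313 ≈ 0.0183

0.0183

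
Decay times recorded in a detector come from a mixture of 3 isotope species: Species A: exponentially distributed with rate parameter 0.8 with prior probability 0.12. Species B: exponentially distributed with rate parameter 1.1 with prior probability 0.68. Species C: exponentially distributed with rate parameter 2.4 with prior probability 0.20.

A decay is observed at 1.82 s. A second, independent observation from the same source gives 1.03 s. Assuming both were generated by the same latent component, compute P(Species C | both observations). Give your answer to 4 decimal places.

Apply Bayes' rule: the posterior for each component is proportional to its prior times its likelihood at x.
Since both observations come from the same component, the likelihood for component k is f_k(x₁)·f_k(x₂).
  p_A = [0.8·e^(−0.8·1.82) = 0.8·e^(−1.4560) = 0.186534] × [0.350939] = 0.0654619
  p_B = [1.1·e^(−1.1·1.82) = 1.1·e^(−2.0020) = 0.148571] × [0.354272] = 0.0526347
  p_C = [2.4·e^(−2.4·1.82) = 2.4·e^(−4.3680) = 0.0304238] × [0.202598] = 0.0061638
Unnormalised posteriors:
  P(Z=A)·p_A = 0.12 × 0.0654619 = 0.00785543
  P(Z=B)·p_B = 0.68 × 0.0526347 = 0.0357916
  P(Z=C)·p_C = 0.20 × 0.0061638 = 0.00123276
Denominator: 0.00785543 + 0.0357916 + 0.00123276 = 0.0448798
So the posterior for Species C is 0.00123276 / 0.0448798 ≈ 0.0275.

0.0275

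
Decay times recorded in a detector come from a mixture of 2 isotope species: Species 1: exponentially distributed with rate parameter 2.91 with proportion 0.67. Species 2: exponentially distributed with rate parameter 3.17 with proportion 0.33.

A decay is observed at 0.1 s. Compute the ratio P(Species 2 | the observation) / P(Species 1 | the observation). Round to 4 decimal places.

0.5228

Since P(k|x) ∝ P(Z=k) f_k(x), the posterior odds are P(Z=i) f_i(x) / (P(Z=j) f_j(x)).
Evaluate each component's likelihood at the observed value:
  p_1 = 2.17527
  p_2 = 2.30881
0.761907 / 1.45743 ≈ 0.5228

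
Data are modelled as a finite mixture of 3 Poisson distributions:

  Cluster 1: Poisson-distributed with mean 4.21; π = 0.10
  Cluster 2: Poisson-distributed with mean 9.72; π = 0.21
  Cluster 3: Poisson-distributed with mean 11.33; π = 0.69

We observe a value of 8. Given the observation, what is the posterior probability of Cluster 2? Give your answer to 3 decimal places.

0.295

Posterior ∝ prior × likelihood, so P(k | x) ∝ π_k f_k(x); normalise over all components.
Poisson probabilities:
  L_1 = e^(−4.21)·4.21^8/8! = 0.0363376
  L_2 = e^(−9.72)·9.72^8/8! = 0.118705
  L_3 = e^(−11.33)·11.33^8/8! = 0.0808653
Unnormalised posteriors:
  π_1·L_1 = 0.10 × 0.0363376 = 0.00363376
  π_2·L_2 = 0.21 × 0.118705 = 0.0249279
  π_3·L_3 = 0.69 × 0.0808653 = 0.0557971
Sum: 0.00363376 + 0.0249279 + 0.0557971 = 0.0843588
P(Cluster 2 | data) ≈ 0.295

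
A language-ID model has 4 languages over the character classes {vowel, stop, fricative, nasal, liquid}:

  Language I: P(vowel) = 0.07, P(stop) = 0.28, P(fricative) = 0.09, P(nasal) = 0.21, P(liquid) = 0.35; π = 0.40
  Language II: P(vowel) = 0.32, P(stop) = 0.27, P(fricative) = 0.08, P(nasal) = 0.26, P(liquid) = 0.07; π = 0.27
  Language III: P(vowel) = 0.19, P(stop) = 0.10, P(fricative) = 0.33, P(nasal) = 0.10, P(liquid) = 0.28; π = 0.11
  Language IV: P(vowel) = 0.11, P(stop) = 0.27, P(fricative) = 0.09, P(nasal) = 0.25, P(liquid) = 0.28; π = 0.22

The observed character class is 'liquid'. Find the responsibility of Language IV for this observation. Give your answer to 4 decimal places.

0.2451

Apply Bayes' rule: the posterior for each component is proportional to its prior times its likelihood at x.
Component likelihoods at x = 'liquid':
  f_I = P(liquid | comp) = 0.35
  f_II = P(liquid | comp) = 0.07
  f_III = P(liquid | comp) = 0.28
  f_IV = P(liquid | comp) = 0.28
Unnormalised posteriors:
  π_I·f_I = 0.40 × 0.35 = 0.14
  π_II·f_II = 0.27 × 0.07 = 0.0189
  π_III·f_III = 0.11 × 0.28 = 0.0308
  π_IV·f_IV = 0.22 × 0.28 = 0.0616
Denominator: 0.14 + 0.0189 + 0.0308 + 0.0616 = 0.2513
P(Language IV | 'liquid') ≈ 0.2451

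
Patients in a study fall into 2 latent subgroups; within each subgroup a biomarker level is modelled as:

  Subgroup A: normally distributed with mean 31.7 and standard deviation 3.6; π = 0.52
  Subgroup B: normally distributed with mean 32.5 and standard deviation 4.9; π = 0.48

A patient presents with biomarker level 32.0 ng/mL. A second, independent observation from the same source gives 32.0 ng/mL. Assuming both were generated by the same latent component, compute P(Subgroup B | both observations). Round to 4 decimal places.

0.3318

Apply Bayes' rule: the posterior for each component is proportional to its prior times its likelihood at x.
Since both observations come from the same component, the likelihood for component k is f_k(x₁)·f_k(x₂).
  f_A = [(1/(3.6·√(2π)))·exp(−(32.0−31.7)²/(2·3.6²)) = 0.110817·exp(-0.00347) = 0.110433] × [0.110433] = 0.0121955
  f_B = [(1/(4.9·√(2π)))·exp(−(32.0−32.5)²/(2·4.9²)) = 0.081417·exp(-0.00521) = 0.080994] × [0.080994] = 0.00656003
Unnormalised posteriors:
  π_A·f_A = 0.52 × 0.0121955 = 0.00634165
  π_B·f_B = 0.48 × 0.00656003 = 0.00314882
Marginal: 0.00634165 + 0.00314882 = 0.00949047
So the posterior for Subgroup B is 0.00314882 / 0.00949047 ≈ 0.3318.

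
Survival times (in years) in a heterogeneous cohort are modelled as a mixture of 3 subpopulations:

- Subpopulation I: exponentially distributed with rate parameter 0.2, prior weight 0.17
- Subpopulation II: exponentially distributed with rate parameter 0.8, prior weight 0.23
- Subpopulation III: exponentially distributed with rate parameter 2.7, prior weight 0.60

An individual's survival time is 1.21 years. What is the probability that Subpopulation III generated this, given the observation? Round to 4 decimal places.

Apply Bayes' rule: the posterior for each component is proportional to its prior times its likelihood at x.
Exponential densities:
  L_I = 0.2·e^(−0.2·1.21) = 0.2·e^(−0.2420) = 0.157011
  L_II = 0.8·e^(−0.8·1.21) = 0.8·e^(−0.9680) = 0.303874
  L_III = 2.7·e^(−2.7·1.21) = 2.7·e^(−3.2670) = 0.102926
Weight by the priors:
  π_I·L_I = 0.17 × 0.157011 = 0.0266919
  π_II·L_II = 0.23 × 0.303874 = 0.0698909
  π_III·L_III = 0.60 × 0.102926 = 0.0617554
Evidence: 0.0266919 + 0.0698909 + 0.0617554 = 0.158338
P(Subpopulation III | data) = 0.0617554 / 0.158338 ≈ 0.3900

0.3900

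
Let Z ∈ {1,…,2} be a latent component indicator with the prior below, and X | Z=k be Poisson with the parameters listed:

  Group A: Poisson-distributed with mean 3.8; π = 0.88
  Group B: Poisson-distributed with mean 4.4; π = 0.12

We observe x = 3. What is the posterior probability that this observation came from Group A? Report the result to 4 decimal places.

The responsibility of component k is w_k f_k(x) divided by Σ_j w_j f_j(x).
Poisson probabilities:
  f_A = e^(−3.8)·3.8^3/3! = 0.204588
  f_B = e^(−4.4)·4.4^3/3! = 0.174305
Unnormalised posteriors:
  w_A·f_A = 0.88 × 0.204588 = 0.180038
  w_B·f_B = 0.12 × 0.174305 = 0.0209167
Sum: 0.180038 + 0.0209167 = 0.200954
Responsibility of Group A: 0.180038 / 0.200954 ≈ 0.8959

0.8959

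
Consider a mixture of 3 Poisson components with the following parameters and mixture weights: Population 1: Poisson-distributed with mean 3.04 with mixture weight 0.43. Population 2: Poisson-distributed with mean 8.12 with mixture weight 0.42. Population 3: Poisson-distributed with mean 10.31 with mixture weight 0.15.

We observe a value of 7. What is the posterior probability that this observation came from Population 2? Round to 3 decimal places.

Posterior ∝ prior × likelihood, so P(k | x) ∝ π_k f_k(x); normalise over all components.
Evaluate each component's likelihood at the observed value:
  L_1 = 0.0227735
  L_2 = 0.137401
  L_3 = 0.0818096
Prior × likelihood for each component:
  π_1·L_1 = 0.43 × 0.0227735 = 0.00979259
  π_2·L_2 = 0.42 × 0.137401 = 0.0577085
  π_3·L_3 = 0.15 × 0.0818096 = 0.0122714
Sum: 0.00979259 + 0.0577085 + 0.0122714 = 0.0797725
So the posterior for Population 2 is 0.0577085 / 0.0797725 ≈ 0.723.

0.723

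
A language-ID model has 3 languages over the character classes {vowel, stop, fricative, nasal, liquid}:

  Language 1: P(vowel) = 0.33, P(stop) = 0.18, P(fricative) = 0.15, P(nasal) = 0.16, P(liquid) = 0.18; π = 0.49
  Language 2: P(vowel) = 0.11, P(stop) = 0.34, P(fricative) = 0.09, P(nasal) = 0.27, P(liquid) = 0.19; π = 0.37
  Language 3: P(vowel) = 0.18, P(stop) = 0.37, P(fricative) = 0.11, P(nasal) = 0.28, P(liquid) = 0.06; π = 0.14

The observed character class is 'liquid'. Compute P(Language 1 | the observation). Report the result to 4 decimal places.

0.5285

Posterior ∝ prior × likelihood, so P(k | x) ∝ P(Z=k) f_k(x); normalise over all components.
Evaluate each component's likelihood at the observed value:
  p_1 = P(liquid | comp) = 0.18
  p_2 = P(liquid | comp) = 0.19
  p_3 = P(liquid | comp) = 0.06
Unnormalised posteriors:
  P(Z=1)·p_1 = 0.49 × 0.18 = 0.0882
  P(Z=2)·p_2 = 0.37 × 0.19 = 0.0703
  P(Z=3)·p_3 = 0.14 × 0.06 = 0.0084
Marginal: 0.0882 + 0.0703 + 0.0084 = 0.1669
P(Language 1 | data) ≈ 0.5285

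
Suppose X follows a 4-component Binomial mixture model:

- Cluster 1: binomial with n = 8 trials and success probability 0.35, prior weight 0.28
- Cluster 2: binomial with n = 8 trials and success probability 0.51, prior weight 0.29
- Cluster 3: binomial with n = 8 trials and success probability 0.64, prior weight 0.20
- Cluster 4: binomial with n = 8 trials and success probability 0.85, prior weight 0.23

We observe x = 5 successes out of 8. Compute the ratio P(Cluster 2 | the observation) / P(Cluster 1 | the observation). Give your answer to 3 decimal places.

2.915

Posterior odds = (w_i f_i(x)) / (w_j f_j(x)); the normalising sum cancels.
Evaluate each component's likelihood at the observed value:
  f_1 = C(8,5)·0.35^5·0.65^3 = 56·0.00525219·0.274625 = 0.0807734
  f_2 = C(8,5)·0.51^5·0.49^3 = 56·0.0345025·0.117649 = 0.227315
  f_3 = C(8,5)·0.64^5·0.36^3 = 56·0.107374·0.046656 = 0.28054
  f_4 = C(8,5)·0.85^5·0.15^3 = 56·0.443705·0.003375 = 0.0838603
Odds = (0.29/0.28) × (0.227315/0.0807734) = 1.03571 × 2.81423 ≈ 2.915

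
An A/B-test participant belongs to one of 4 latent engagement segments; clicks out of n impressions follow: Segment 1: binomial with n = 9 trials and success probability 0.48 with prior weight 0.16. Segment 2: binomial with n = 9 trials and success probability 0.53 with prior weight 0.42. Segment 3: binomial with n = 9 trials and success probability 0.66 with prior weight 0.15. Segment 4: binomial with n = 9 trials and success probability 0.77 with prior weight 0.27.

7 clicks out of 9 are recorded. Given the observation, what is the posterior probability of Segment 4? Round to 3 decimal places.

P(component k | x) = w_k·f_k(x) / marginal(x), where marginal(x) = Σ_j w_j·f_j(x).
Binomial probabilities:
  p_1 = C(9,7)·0.48^7·0.52^2 = 36·0.00587068·0.2704 = 0.0571476
  p_2 = C(9,7)·0.53^7·0.47^2 = 36·0.0117471·0.2209 = 0.0934177
  p_3 = C(9,7)·0.66^7·0.34^2 = 36·0.0545516·0.1156 = 0.227022
  p_4 = C(9,7)·0.77^7·0.23^2 = 36·0.160485·0.0529 = 0.305628
Multiply by the mixture weights:
  w_1·p_1 = 0.16 × 0.0571476 = 0.00914361
  w_2·p_2 = 0.42 × 0.0934177 = 0.0392354
  w_3·p_3 = 0.15 × 0.227022 = 0.0340533
  w_4·p_4 = 0.27 × 0.305628 = 0.0825196
Marginal: 0.00914361 + 0.0392354 + 0.0340533 + 0.0825196 = 0.164952
P(Segment 4 | 7 clicks out of 9) ≈ 0.500

0.500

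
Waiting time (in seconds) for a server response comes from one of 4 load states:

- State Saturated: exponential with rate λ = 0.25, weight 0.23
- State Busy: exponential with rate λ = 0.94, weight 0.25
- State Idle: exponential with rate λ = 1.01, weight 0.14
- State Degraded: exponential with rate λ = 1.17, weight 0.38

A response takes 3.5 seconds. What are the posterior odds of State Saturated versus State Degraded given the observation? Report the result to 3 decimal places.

3.237

Posterior odds = (π_i f_i(x)) / (π_j f_j(x)); the normalising sum cancels.
Component likelihoods at x = 3.5 seconds:
  L_Saturated = 0.25·e^(−0.25·3.5) = 0.25·e^(−0.8750) = 0.104216
  L_Busy = 0.94·e^(−0.94·3.5) = 0.94·e^(−3.2900) = 0.0350186
  L_Idle = 1.01·e^(−1.01·3.5) = 1.01·e^(−3.5350) = 0.0294503
  L_Degraded = 1.17·e^(−1.17·3.5) = 1.17·e^(−4.0950) = 0.0194872
0.0239696 / 0.00740514 ≈ 3.237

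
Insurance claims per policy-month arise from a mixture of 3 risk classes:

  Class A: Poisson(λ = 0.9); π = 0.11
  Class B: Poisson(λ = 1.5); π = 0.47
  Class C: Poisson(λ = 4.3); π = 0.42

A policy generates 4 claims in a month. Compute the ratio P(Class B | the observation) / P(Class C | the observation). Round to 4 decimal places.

Only the two components matter; the odds are (w_i f_i(x)) / (w_j f_j(x)).
Poisson probabilities:
  L_A = e^(−0.9)·0.9^4/4! = 0.0111146
  L_B = e^(−1.5)·1.5^4/4! = 0.0470665
  L_C = e^(−4.3)·4.3^4/4! = 0.193284
Odds = (0.47/0.42) × (0.0470665/0.193284) = 1.11905 × 0.243509 ≈ 0.2725

0.2725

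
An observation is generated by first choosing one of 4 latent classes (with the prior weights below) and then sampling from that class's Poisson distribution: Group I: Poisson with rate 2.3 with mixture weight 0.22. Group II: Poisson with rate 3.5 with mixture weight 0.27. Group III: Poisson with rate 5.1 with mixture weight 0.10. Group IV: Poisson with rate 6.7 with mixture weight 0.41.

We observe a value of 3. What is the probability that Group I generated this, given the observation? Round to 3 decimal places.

0.316

The responsibility of component k is π_k f_k(x) divided by Σ_j π_j f_j(x).
Component likelihoods at x = 3:
  p_I = e^(−2.3)·2.3^3/3! = 0.203308
  p_II = e^(−3.5)·3.5^3/3! = 0.215785
  p_III = e^(−5.1)·5.1^3/3! = 0.13479
  p_IV = e^(−6.7)·6.7^3/3! = 0.0617021
Multiply by the mixture weights:
  π_I·p_I = 0.22 × 0.203308 = 0.0447278
  π_II·p_II = 0.27 × 0.215785 = 0.0582621
  π_III·p_III = 0.10 × 0.13479 = 0.013479
  π_IV·p_IV = 0.41 × 0.0617021 = 0.0252979
Sum: 0.0447278 + 0.0582621 + 0.013479 + 0.0252979 = 0.141767
P(Group I | 3) ≈ 0.316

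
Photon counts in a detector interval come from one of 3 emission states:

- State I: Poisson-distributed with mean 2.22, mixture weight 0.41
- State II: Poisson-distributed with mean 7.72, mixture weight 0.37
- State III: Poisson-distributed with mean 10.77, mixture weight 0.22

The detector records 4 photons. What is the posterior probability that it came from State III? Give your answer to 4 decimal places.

By Bayes' theorem, P(k | x) = P(Z=k) f_k(x) / Σ_j P(Z=j) f_j(x).
Evaluate each component's likelihood at the observed value:
  f_I = e^(−2.22)·2.22^4/4! = 0.109918
  f_II = e^(−7.72)·7.72^4/4! = 0.0656908
  f_III = e^(−10.77)·10.77^4/4! = 0.0117842
Unnormalised posteriors:
  P(Z=I)·f_I = 0.41 × 0.109918 = 0.0450662
  P(Z=II)·f_II = 0.37 × 0.0656908 = 0.0243056
  P(Z=III)·f_III = 0.22 × 0.0117842 = 0.00259252
Denominator: 0.0450662 + 0.0243056 + 0.00259252 = 0.0719643
Responsibility of State III: 0.00259252 / 0.0719643 ≈ 0.0360

0.0360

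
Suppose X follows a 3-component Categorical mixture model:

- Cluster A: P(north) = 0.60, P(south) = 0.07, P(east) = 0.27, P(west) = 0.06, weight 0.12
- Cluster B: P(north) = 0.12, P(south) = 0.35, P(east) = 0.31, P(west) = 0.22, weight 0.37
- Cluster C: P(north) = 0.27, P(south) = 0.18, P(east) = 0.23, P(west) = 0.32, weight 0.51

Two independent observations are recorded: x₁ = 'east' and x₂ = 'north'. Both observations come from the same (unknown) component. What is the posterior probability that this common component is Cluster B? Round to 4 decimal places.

The responsibility of component k is π_k f_k(x) divided by Σ_j π_j f_j(x).
Since both observations come from the same component, the likelihood for component k is f_k(x₁)·f_k(x₂).
  L_A = [0.27] × [0.6] = 0.162
  L_B = [0.31] × [0.12] = 0.0372
  L_C = [0.23] × [0.27] = 0.0621
Prior × likelihood for each component:
  π_A·L_A = 0.12 × 0.162 = 0.01944
  π_B·L_B = 0.37 × 0.0372 = 0.013764
  π_C·L_C = 0.51 × 0.0621 = 0.031671
Evidence: 0.01944 + 0.013764 + 0.031671 = 0.064875
Responsibility of Cluster B: 0.013764 / 0.064875 ≈ 0.2122

0.2122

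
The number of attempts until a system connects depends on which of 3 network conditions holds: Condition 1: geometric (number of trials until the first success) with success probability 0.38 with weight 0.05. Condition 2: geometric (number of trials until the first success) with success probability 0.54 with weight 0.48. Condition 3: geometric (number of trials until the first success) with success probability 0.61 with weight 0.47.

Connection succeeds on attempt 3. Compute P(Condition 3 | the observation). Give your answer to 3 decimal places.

By Bayes' theorem, P(k | x) = w_k f_k(x) / Σ_j w_j f_j(x).
Component likelihoods at x = 3:
  L_1 = 0.38·(1−0.38)^2 = 0.38·0.3844 = 0.146072
  L_2 = 0.54·(1−0.54)^2 = 0.54·0.2116 = 0.114264
  L_3 = 0.61·(1−0.61)^2 = 0.61·0.1521 = 0.092781
Multiply by the mixture weights:
  w_1·L_1 = 0.05 × 0.146072 = 0.0073036
  w_2·L_2 = 0.48 × 0.114264 = 0.0548467
  w_3·L_3 = 0.47 × 0.092781 = 0.0436071
Marginal: 0.0073036 + 0.0548467 + 0.0436071 = 0.105757
P(Condition 3 | the observation) = 0.0436071 / 0.105757 ≈ 0.412

0.412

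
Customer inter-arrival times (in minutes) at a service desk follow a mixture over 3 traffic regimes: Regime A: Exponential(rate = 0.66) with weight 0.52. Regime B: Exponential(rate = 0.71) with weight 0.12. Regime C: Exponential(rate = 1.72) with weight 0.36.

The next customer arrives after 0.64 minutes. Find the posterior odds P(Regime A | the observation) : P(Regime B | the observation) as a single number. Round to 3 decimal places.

4.159

Posterior odds = (π_i f_i(x)) / (π_j f_j(x)); the normalising sum cancels.
Evaluate each component's likelihood at the observed value:
  p_A = 0.66·e^(−0.66·0.64) = 0.66·e^(−0.4224) = 0.432611
  p_B = 0.71·e^(−0.71·0.64) = 0.71·e^(−0.4544) = 0.450728
  p_C = 1.72·e^(−1.72·0.64) = 1.72·e^(−1.1008) = 0.57208
0.224958 / 0.0540874 ≈ 4.159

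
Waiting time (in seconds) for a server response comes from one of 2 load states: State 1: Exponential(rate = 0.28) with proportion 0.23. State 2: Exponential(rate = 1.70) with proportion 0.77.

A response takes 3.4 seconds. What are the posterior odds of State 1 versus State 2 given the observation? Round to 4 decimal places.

Posterior odds = (P(Z=i) f_i(x)) / (P(Z=j) f_j(x)); the normalising sum cancels.
Evaluate each component's likelihood at the observed value:
  p_1 = 0.108071
  p_2 = 0.00525082
0.0248564 / 0.00404313 ≈ 6.1478

6.1478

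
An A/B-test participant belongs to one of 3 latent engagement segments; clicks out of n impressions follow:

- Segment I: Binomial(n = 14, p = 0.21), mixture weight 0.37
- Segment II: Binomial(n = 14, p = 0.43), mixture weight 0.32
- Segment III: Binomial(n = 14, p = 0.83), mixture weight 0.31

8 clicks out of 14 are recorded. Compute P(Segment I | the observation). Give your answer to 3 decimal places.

Apply Bayes' rule: the posterior for each component is proportional to its prior times its likelihood at x.
Binomial probabilities:
  f_I = 0.00276104
  f_II = 0.120379
  f_III = 0.0163258
Weight by the priors:
  P(Z=I)·f_I = 0.37 × 0.00276104 = 0.00102158
  P(Z=II)·f_II = 0.32 × 0.120379 = 0.0385214
  P(Z=III)·f_III = 0.31 × 0.0163258 = 0.00506099
Evidence: 0.00102158 + 0.0385214 + 0.00506099 = 0.044604
So the posterior for Segment I is 0.00102158 / 0.044604 ≈ 0.023.

0.023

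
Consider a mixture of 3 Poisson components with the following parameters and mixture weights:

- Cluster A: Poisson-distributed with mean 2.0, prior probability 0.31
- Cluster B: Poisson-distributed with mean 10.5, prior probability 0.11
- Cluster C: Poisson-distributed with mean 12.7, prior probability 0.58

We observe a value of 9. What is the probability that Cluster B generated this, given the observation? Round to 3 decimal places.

0.236

The responsibility of component k is π_k f_k(x) divided by Σ_j π_j f_j(x).
Component likelihoods at x = 9:
  f_A = 0.000190949
  f_B = 0.11772
  f_C = 0.0722654
Multiply by the mixture weights:
  π_A·f_A = 0.31 × 0.000190949 = 5.91943e-05
  π_B·f_B = 0.11 × 0.11772 = 0.0129492
  π_C·f_C = 0.58 × 0.0722654 = 0.0419139
Denominator: 5.91943e-05 + 0.0129492 + 0.0419139 = 0.0549223
So the posterior for Cluster B is 0.0129492 / 0.0549223 ≈ 0.236.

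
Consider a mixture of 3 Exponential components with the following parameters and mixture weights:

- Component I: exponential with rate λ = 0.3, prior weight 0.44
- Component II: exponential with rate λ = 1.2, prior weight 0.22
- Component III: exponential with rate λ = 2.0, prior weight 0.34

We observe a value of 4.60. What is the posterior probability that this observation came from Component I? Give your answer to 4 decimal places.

0.9672

P(component k | x) = w_k·f_k(x) / marginal(x), where marginal(x) = Σ_j w_j·f_j(x).
Exponential densities:
  p_I = 0.0754736
  p_II = 0.00480702
  p_III = 0.000202079
Unnormalised posteriors:
  w_I·p_I = 0.44 × 0.0754736 = 0.0332084
  w_II·p_II = 0.22 × 0.00480702 = 0.00105754
  w_III·p_III = 0.34 × 0.000202079 = 6.87068e-05
Marginal: 0.0332084 + 0.00105754 + 6.87068e-05 = 0.0343346
P(Component I | 4.60) ≈ 0.9672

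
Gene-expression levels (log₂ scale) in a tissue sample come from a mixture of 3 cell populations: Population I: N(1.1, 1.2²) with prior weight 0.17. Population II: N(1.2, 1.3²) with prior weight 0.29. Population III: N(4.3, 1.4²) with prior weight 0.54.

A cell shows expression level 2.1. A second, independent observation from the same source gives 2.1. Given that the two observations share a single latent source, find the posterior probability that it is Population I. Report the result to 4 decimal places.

Posterior ∝ prior × likelihood, so P(k | x) ∝ P(Z=k) f_k(x); normalise over all components.
Since both observations come from the same component, the likelihood for component k is f_k(x₁)·f_k(x₂).
  f_I = [(1/(1.2·√(2π)))·exp(−(2.1−1.1)²/(2·1.2²)) = 0.332452·exp(-0.34722) = 0.234927] × [0.234927] = 0.0551905
  f_II = [(1/(1.3·√(2π)))·exp(−(2.1−1.2)²/(2·1.3²)) = 0.306879·exp(-0.23964) = 0.241485] × [0.241485] = 0.058315
  f_III = [(1/(1.4·√(2π)))·exp(−(2.1−4.3)²/(2·1.4²)) = 0.284959·exp(-1.23469) = 0.0829013] × [0.0829013] = 0.00687262
Weight by the priors:
  P(Z=I)·f_I = 0.17 × 0.0551905 = 0.00938238
  P(Z=II)·f_II = 0.29 × 0.058315 = 0.0169114
  P(Z=III)·f_III = 0.54 × 0.00687262 = 0.00371122
Evidence: 0.00938238 + 0.0169114 + 0.00371122 = 0.030005
Responsibility of Population I: 0.00938238 / 0.030005 ≈ 0.3127

0.3127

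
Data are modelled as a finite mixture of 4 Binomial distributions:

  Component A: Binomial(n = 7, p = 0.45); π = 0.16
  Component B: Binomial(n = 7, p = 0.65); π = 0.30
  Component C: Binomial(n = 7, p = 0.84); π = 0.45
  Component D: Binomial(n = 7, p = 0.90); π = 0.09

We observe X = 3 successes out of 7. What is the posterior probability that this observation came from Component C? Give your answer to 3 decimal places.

The responsibility of component k is P(Z=k) f_k(x) divided by Σ_j P(Z=j) f_j(x).
Component likelihoods at x = 3 successes out of 7:
  L_A = C(7,3)·0.45^3·0.55^4 = 35·0.091125·0.0915063 = 0.291848
  L_B = C(7,3)·0.65^3·0.35^4 = 35·0.274625·0.0150062 = 0.144238
  L_C = C(7,3)·0.84^3·0.16^4 = 35·0.592704·0.00065536 = 0.0135952
  L_D = C(7,3)·0.90^3·0.10^4 = 35·0.729·0.0001 = 0.0025515
Prior × likelihood for each component:
  P(Z=A)·L_A = 0.16 × 0.291848 = 0.0466956
  P(Z=B)·L_B = 0.30 × 0.144238 = 0.0432715
  P(Z=C)·L_C = 0.45 × 0.0135952 = 0.00611784
  P(Z=D)·L_D = 0.09 × 0.0025515 = 0.000229635
Marginal: 0.0466956 + 0.0432715 + 0.00611784 + 0.000229635 = 0.0963146
So the posterior for Component C is 0.00611784 / 0.0963146 ≈ 0.064.

0.064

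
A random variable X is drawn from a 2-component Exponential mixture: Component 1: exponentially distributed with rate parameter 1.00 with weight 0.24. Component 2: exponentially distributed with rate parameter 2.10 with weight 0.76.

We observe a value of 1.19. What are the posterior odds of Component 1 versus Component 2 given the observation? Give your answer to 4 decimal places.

Posterior odds = (π_i f_i(x)) / (π_j f_j(x)); the normalising sum cancels.
Component likelihoods at x = 1.19:
  f_1 = 1.00·e^(−1.00·1.19) = 1.00·e^(−1.1900) = 0.304221
  f_2 = 2.10·e^(−2.10·1.19) = 2.10·e^(−2.4990) = 0.172551
Posterior odds = (π_1·f_1) / (π_2·f_2) = (0.24·0.304221) / (0.76·0.172551) = 0.0730131 / 0.131139 ≈ 0.5568

0.5568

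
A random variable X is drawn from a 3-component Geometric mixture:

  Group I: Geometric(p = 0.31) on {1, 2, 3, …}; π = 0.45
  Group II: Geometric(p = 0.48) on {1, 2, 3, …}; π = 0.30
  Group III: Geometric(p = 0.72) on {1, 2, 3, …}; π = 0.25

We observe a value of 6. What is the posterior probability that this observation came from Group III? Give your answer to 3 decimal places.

Posterior ∝ prior × likelihood, so P(k | x) ∝ P(Z=k) f_k(x); normalise over all components.
Component likelihoods at x = 6:
  L_I = 0.31·(1−0.31)^5 = 0.31·0.156403 = 0.048485
  L_II = 0.48·(1−0.48)^5 = 0.48·0.0380204 = 0.0182498
  L_III = 0.72·(1−0.72)^5 = 0.72·0.00172104 = 0.00123915
Unnormalised posteriors:
  P(Z=I)·L_I = 0.45 × 0.048485 = 0.0218182
  P(Z=II)·L_II = 0.30 × 0.0182498 = 0.00547494
  P(Z=III)·L_III = 0.25 × 0.00123915 = 0.000309787
Normaliser: 0.0218182 + 0.00547494 + 0.000309787 = 0.027603
P(Group III | x) ≈ 0.011

0.011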